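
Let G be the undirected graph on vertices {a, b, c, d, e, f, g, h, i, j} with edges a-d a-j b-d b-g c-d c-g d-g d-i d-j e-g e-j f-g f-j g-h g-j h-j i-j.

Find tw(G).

2

A width-2 tree decomposition is:
Bags: B1 = {d, g, j}  B2 = {c, d, g}  B3 = {d, i, j}  B4 = {e, g, j}  B5 = {g, h, j}  B6 = {b, d, g}  B7 = {f, g, j}  B8 = {a, d, j}
Tree: B1–B2, B1–B3, B1–B4, B4–B5, B1–B6, B4–B7, B3–B8
The largest bag has 3 vertices, giving width 2; this decomposition certifies tw(G) ≤ 2. For the lower bound, the 3 vertices {d, g, j} are pairwise adjacent, and any tree decomposition puts a clique entirely inside one bag — forcing width ≥ 2. Combining the bounds, tw(G) = 2.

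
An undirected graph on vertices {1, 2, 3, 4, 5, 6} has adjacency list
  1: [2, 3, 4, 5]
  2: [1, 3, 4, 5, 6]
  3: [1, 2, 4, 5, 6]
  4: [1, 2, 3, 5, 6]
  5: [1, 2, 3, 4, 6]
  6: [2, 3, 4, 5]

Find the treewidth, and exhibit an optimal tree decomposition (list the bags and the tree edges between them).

Each bag holds 5 vertices, so the decomposition has width 4, which upper-bounds the treewidth. Conversely, {1, 2, 3, 4, 5} is a clique of size 5, and the vertices of any clique must share a bag in every tree decomposition; so some bag has ≥ 5 vertices and tw(G) ≥ 4. Therefore the treewidth is 4.

Treewidth 4.
One such decomposition:
Bags: B1 = {1, 2, 3, 4, 5}  B2 = {2, 3, 4, 5, 6}
Tree: B1–B2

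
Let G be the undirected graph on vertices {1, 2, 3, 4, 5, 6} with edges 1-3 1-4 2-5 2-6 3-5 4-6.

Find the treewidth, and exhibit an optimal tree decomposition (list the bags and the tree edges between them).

Every bag has size at most 3, so the width is 3 − 1 = 2 and tw(G) ≤ 2. The edges 3–5–2–6–4–1–3 form a cycle, so G is not a tree and its treewidth is at least 2. Combining the bounds, tw(G) = 2.

Treewidth 2.
Bags: B1 = {2, 3, 5}  B2 = {2, 3, 6}  B3 = {3, 4, 6}  B4 = {1, 3, 4}
Tree: B1–B2, B2–B3, B3–B4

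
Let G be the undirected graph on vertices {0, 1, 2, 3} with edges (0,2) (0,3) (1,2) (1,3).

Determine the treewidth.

2

A width-2 tree decomposition is:
Bags: B1 = {1, 2, 3}  B2 = {0, 2, 3}
Tree: B1–B2
Each bag holds 3 vertices, so the decomposition has width 2, which upper-bounds the treewidth. The edges 2–1–3–0–2 form a cycle, so G is not a tree and its treewidth is at least 2. Combining the bounds, tw(G) = 2.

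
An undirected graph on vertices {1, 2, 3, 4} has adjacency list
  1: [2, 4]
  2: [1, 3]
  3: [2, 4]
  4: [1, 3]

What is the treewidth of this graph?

2

A width-2 tree decomposition is:
Bags: B1 = {1, 3, 4}  B2 = {1, 2, 3}
Tree: B1–B2
Each bag holds 3 vertices, so the decomposition has width 2, which upper-bounds the treewidth. The edges 1–4–3–2–1 form a cycle, so G is not a tree and its treewidth is at least 2. The upper and lower bounds meet at 2, so that is the treewidth.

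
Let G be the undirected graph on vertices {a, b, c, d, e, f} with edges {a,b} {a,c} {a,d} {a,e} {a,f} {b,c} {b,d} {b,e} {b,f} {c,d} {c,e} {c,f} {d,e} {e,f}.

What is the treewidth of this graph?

4

A width-4 tree decomposition is:
Bags: B1 = {a, b, c, e, f}  B2 = {a, b, c, d, e}
Tree: B1–B2
Every bag has size at most 5, so the width is 5 − 1 = 4 and tw(G) ≤ 4. For the lower bound, the 5 vertices {a, b, c, d, e} are pairwise adjacent, and any tree decomposition puts a clique entirely inside one bag — forcing width ≥ 4. The upper and lower bounds meet at 4, so that is the treewidth.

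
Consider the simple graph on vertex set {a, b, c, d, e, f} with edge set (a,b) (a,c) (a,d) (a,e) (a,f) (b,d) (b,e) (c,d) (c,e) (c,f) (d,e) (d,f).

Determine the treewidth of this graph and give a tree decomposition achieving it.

Treewidth 3.
One optimal decomposition is:
Bags: B1 = {a, c, d, e}  B2 = {a, b, d, e}  B3 = {a, c, d, f}
Tree: B1–B2, B1–B3

Each bag holds 4 vertices, so the decomposition has width 3, which upper-bounds the treewidth. On the other hand G contains the 4-clique {a, c, d, e}. A clique must lie in a single bag of any decomposition, so no decomposition can have width below 3. The upper and lower bounds meet at 3, so that is the treewidth.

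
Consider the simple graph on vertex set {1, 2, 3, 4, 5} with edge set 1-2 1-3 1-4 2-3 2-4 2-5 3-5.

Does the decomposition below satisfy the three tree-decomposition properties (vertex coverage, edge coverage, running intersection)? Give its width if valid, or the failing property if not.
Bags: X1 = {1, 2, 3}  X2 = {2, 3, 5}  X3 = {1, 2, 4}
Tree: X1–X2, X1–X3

Every vertex of G appears in some bag (union = {1, 2, 3, 4, 5}); every edge is covered by a bag; and for each vertex v the set of bags containing v is connected in the bag tree. The decomposition is therefore valid. The largest bag has 3 vertices, so the width is 2.

Yes; width 2.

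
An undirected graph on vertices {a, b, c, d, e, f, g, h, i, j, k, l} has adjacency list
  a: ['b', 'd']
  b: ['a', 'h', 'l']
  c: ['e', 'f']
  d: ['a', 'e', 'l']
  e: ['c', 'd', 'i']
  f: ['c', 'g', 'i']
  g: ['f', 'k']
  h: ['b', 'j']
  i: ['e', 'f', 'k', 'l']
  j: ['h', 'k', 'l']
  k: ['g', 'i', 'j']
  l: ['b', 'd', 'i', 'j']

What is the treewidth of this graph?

A width-3 tree decomposition is:
Bags: B1 = {a, b, d, h}  B2 = {b, d, h, l}  B3 = {d, h, j, l}  B4 = {d, e, j, l}  B5 = {e, i, j, l}  B6 = {e, i, j, k}  B7 = {c, e, i, k}  B8 = {c, f, i, k}  B9 = {c, f, g, k}
Tree: B1–B2, B2–B3, B3–B4, B4–B5, B5–B6, B6–B7, B7–B8, B8–B9
The largest bag has 4 vertices, giving width 3; this decomposition certifies tw(G) ≤ 3. For the lower bound: the 4 vertex sets {a,b,h}, {d}, {l}, {e,i,j,k} are disjoint, each induces a connected subgraph, and every pair is joined by at least one edge of G. Contracting each set to a single vertex therefore yields K_{4} as a minor, and since treewidth is minor-monotone, tw(G) ≥ tw(K_{4}) = 3. Therefore the treewidth is 3.

3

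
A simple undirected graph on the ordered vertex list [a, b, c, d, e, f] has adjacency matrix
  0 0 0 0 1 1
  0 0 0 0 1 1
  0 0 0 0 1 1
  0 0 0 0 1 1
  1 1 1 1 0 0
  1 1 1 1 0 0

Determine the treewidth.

A width-2 tree decomposition is:
Bags: B1 = {a, e, f}  B2 = {d, e, f}  B3 = {b, e, f}  B4 = {c, e, f}
Tree: B1–B2, B2–B3, B3–B4
The largest bag has 3 vertices, giving width 2; this decomposition certifies tw(G) ≤ 2. The edges a–f–d–e–a form a cycle, so G is not a tree and its treewidth is at least 2. The upper and lower bounds meet at 2, so that is the treewidth.

2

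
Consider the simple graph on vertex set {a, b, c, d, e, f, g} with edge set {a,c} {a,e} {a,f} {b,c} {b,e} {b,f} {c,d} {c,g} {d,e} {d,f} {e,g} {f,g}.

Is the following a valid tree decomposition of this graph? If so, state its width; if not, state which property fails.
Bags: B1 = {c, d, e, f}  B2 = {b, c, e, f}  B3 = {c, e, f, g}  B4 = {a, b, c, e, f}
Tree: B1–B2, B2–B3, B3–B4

No — bags containing vertex b are not connected in the tree.

A tree decomposition must satisfy three properties: every vertex lies in some bag; for every edge, both endpoints lie together in some bag; and for every vertex, the bags containing it form a connected subtree. Here bags containing vertex b are not connected in the tree, so the decomposition is invalid.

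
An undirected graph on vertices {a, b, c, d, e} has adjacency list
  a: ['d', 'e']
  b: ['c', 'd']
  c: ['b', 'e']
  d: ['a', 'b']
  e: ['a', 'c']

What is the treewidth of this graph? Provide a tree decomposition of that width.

Each bag holds 3 vertices, so the decomposition has width 2, which upper-bounds the treewidth. The edges d–a–e–c–b–d form a cycle, so G is not a tree and its treewidth is at least 2. Therefore the treewidth is 2.

Treewidth 2.
Bags: B1 = {a, d, e}  B2 = {c, d, e}  B3 = {b, c, d}
Tree: B1–B2, B2–B3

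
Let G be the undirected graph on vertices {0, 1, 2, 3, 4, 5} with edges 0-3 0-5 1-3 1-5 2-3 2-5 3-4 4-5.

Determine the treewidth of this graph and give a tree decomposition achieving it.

Treewidth 2.
One optimal decomposition is:
Bags: B1 = {3, 4, 5}  B2 = {0, 3, 5}  B3 = {2, 3, 5}  B4 = {1, 3, 5}
Tree: B1–B2, B2–B3, B3–B4

The largest bag has 3 vertices, giving width 2; this decomposition certifies tw(G) ≤ 2. The edges 3–4–5–0–3 form a cycle, so G is not a tree and its treewidth is at least 2. Combining the bounds, tw(G) = 2.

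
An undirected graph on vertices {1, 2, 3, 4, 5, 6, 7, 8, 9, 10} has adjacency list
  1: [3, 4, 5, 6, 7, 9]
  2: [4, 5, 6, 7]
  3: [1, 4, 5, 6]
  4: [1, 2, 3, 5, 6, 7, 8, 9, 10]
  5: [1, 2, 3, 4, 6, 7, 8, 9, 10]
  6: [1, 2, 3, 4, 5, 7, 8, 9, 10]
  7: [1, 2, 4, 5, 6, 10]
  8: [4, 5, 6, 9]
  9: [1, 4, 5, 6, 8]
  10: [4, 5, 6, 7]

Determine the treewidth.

4

A width-4 tree decomposition is:
Bags: B1 = {1, 4, 5, 6, 9}  B2 = {1, 4, 5, 6, 7}  B3 = {4, 5, 6, 8, 9}  B4 = {4, 5, 6, 7, 10}  B5 = {2, 4, 5, 6, 7}  B6 = {1, 3, 4, 5, 6}
Tree: B1–B2, B1–B3, B2–B4, B2–B5, B1–B6
Every bag has size at most 5, so the width is 5 − 1 = 4 and tw(G) ≤ 4. Conversely, {4, 5, 6, 8, 9} is a clique of size 5, and the vertices of any clique must share a bag in every tree decomposition; so some bag has ≥ 5 vertices and tw(G) ≥ 4. Therefore the treewidth is 4.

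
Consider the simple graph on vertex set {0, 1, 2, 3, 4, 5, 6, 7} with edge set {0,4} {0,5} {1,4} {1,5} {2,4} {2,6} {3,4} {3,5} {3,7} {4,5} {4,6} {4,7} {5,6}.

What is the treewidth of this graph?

2

A width-2 tree decomposition is:
Bags: B1 = {1, 4, 5}  B2 = {0, 4, 5}  B3 = {3, 4, 5}  B4 = {4, 5, 6}  B5 = {3, 4, 7}  B6 = {2, 4, 6}
Tree: B1–B2, B1–B3, B3–B4, B3–B5, B4–B6
Every bag has size at most 3, so the width is 3 − 1 = 2 and tw(G) ≤ 2. For the lower bound, the 3 vertices {2, 4, 6} are pairwise adjacent, and any tree decomposition puts a clique entirely inside one bag — forcing width ≥ 2. Combining the bounds, tw(G) = 2.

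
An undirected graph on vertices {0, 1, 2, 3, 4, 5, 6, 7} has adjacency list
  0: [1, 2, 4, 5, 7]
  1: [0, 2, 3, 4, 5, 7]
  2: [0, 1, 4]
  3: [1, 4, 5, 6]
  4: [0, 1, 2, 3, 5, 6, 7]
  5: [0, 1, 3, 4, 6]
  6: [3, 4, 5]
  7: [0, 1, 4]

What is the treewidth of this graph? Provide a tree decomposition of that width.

Each bag holds 4 vertices, so the decomposition has width 3, which upper-bounds the treewidth. Conversely, {0, 1, 2, 4} is a clique of size 4, and the vertices of any clique must share a bag in every tree decomposition; so some bag has ≥ 4 vertices and tw(G) ≥ 3. Hence tw(G) = 3 exactly.

Treewidth 3.
One optimal decomposition is:
Bags: B1 = {0, 1, 4, 7}  B2 = {0, 1, 4, 5}  B3 = {1, 3, 4, 5}  B4 = {0, 1, 2, 4}  B5 = {3, 4, 5, 6}
Tree: B1–B2, B2–B3, B2–B4, B3–B5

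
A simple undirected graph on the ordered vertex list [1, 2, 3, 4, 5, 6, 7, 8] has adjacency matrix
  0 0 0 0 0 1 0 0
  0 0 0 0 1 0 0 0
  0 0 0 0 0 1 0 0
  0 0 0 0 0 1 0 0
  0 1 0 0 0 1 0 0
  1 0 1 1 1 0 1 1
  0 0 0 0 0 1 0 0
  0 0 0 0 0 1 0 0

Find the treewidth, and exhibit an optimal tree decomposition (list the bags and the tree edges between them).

Each bag holds 2 vertices, so the decomposition has width 1, which upper-bounds the treewidth. G has an edge, so its treewidth is at least 1. Combining the bounds, tw(G) = 1.

Treewidth 1.
One such decomposition:
Bags: B1 = {1, 6}  B2 = {4, 6}  B3 = {6, 7}  B4 = {3, 6}  B5 = {5, 6}  B6 = {6, 8}  B7 = {2, 5}
Tree: B1–B2, B2–B3, B2–B4, B3–B5, B1–B6, B5–B7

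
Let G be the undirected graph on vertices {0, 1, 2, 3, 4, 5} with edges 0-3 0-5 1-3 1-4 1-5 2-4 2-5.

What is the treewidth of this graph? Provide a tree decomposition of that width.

Treewidth 2.
Bags: B1 = {0, 3, 5}  B2 = {1, 3, 5}  B3 = {1, 2, 5}  B4 = {1, 2, 4}
Tree: B1–B2, B2–B3, B3–B4

The largest bag has 3 vertices, giving width 2; this decomposition certifies tw(G) ≤ 2. Since 0–3–1–5–0 is a cycle in G, G is not acyclic. Forests are exactly the graphs of treewidth ≤ 1, so tw(G) ≥ 2. Hence tw(G) = 2 exactly.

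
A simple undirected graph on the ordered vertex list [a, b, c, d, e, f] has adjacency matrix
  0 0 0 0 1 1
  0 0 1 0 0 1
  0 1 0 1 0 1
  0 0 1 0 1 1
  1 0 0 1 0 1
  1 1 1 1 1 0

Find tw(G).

A width-2 tree decomposition is:
Bags: B1 = {c, d, f}  B2 = {b, c, f}  B3 = {d, e, f}  B4 = {a, e, f}
Tree: B1–B2, B1–B3, B3–B4
Every bag has size at most 3, so the width is 3 − 1 = 2 and tw(G) ≤ 2. For the lower bound, the 3 vertices {d, e, f} are pairwise adjacent, and any tree decomposition puts a clique entirely inside one bag — forcing width ≥ 2. The upper and lower bounds meet at 2, so that is the treewidth.

2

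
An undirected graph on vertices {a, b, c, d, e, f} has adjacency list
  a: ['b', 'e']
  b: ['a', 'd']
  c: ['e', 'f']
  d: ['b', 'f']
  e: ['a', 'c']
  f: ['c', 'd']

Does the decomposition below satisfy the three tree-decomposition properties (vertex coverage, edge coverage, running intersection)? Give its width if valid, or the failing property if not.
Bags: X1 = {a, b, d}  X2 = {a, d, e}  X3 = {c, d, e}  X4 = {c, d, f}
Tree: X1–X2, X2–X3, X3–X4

Checking the three conditions: (i) the bags cover all of {a, b, c, d, e, f}; (ii) for each edge, some bag contains both endpoints; (iii) the bags containing any fixed vertex form a subtree. All hold, so the decomposition is valid with width 3 − 1 = 2.

Yes; width 2.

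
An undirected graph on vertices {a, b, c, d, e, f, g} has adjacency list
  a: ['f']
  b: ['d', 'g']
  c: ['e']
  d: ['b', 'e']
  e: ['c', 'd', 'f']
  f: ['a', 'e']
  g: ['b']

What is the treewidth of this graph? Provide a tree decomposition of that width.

Every bag has size at most 2, so the width is 2 − 1 = 1 and tw(G) ≤ 1. Since G has at least one edge (e.g. f–a), it is not an edgeless graph, so tw(G) ≥ 1. Hence tw(G) = 1 exactly.

Treewidth 1.
One such decomposition:
Bags: B1 = {a, f}  B2 = {e, f}  B3 = {d, e}  B4 = {b, d}  B5 = {c, e}  B6 = {b, g}
Tree: B1–B2, B2–B3, B3–B4, B2–B5, B4–B6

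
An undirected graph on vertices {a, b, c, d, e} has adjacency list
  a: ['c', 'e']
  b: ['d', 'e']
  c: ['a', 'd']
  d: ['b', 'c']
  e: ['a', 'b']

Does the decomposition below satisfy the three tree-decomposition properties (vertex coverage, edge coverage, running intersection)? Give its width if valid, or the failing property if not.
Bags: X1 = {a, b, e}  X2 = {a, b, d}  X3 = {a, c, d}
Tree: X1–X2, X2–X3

Vertex coverage: the bags together contain {a, b, c, d, e}, the full vertex set. Edge coverage: each edge of G has both endpoints in at least one bag. Running intersection: for every vertex, the bags containing it form a connected subtree. All three properties hold, so this is a valid tree decomposition of width max|bag| − 1 = 2, and hence tw(G) ≤ 2.

Yes; width 2.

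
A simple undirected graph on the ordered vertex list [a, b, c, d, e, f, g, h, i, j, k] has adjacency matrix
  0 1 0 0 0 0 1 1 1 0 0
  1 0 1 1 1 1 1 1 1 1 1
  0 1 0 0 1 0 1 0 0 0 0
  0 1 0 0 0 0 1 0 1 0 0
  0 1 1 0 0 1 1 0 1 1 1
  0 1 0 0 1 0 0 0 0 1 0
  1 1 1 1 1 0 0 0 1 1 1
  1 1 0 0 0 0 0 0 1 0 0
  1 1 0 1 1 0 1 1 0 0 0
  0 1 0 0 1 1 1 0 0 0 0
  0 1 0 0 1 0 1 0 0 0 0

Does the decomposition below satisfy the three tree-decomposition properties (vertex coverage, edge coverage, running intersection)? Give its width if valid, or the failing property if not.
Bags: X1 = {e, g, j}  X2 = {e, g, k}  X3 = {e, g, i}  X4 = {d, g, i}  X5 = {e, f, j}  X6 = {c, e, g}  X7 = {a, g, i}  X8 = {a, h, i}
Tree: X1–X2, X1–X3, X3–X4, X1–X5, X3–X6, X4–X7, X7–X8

A tree decomposition must satisfy three properties: every vertex lies in some bag; for every edge, both endpoints lie together in some bag; and for every vertex, the bags containing it form a connected subtree. Here vertex b appears in no bag, so the decomposition is invalid.

No — vertex b appears in no bag.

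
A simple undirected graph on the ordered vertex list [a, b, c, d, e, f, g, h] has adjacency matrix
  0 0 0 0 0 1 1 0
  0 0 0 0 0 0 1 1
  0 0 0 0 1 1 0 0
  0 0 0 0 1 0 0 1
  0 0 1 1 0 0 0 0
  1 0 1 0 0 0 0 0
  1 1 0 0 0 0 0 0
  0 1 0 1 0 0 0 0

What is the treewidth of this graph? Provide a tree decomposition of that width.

The largest bag has 3 vertices, giving width 2; this decomposition certifies tw(G) ≤ 2. For the lower bound, G contains the cycle f–a–g–b–h–d–e–c–f, so G is not a forest; only forests have treewidth ≤ 1, hence tw(G) ≥ 2. Hence tw(G) = 2 exactly.

Treewidth 2.
One such decomposition:
Bags: B1 = {a, f, g}  B2 = {b, f, g}  B3 = {b, f, h}  B4 = {d, f, h}  B5 = {d, e, f}  B6 = {c, e, f}
Tree: B1–B2, B2–B3, B3–B4, B4–B5, B5–B6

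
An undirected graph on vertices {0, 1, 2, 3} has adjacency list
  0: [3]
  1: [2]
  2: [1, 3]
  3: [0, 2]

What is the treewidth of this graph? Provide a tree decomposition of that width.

Treewidth 1.
One optimal decomposition is:
Bags: B1 = {0, 3}  B2 = {2, 3}  B3 = {1, 2}
Tree: B1–B2, B2–B3

Every bag has size at most 2, so the width is 2 − 1 = 1 and tw(G) ≤ 1. G has an edge, so its treewidth is at least 1. Hence tw(G) = 1 exactly.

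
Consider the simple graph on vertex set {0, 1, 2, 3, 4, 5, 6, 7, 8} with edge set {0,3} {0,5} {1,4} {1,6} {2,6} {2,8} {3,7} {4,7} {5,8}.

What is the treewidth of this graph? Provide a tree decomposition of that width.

The largest bag has 3 vertices, giving width 2; this decomposition certifies tw(G) ≤ 2. The edges 6–1–4–7–3–0–5–8–2–6 form a cycle, so G is not a tree and its treewidth is at least 2. Hence tw(G) = 2 exactly.

Treewidth 2.
One such decomposition:
Bags: B1 = {1, 4, 6}  B2 = {4, 6, 7}  B3 = {3, 6, 7}  B4 = {0, 3, 6}  B5 = {0, 5, 6}  B6 = {5, 6, 8}  B7 = {2, 6, 8}
Tree: B1–B2, B2–B3, B3–B4, B4–B5, B5–B6, B6–B7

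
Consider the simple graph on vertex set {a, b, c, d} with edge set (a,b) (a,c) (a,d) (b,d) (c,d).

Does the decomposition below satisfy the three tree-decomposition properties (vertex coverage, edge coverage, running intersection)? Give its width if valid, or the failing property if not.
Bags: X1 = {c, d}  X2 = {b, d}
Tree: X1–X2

No — vertex a appears in no bag.

A tree decomposition must satisfy three properties: every vertex lies in some bag; for every edge, both endpoints lie together in some bag; and for every vertex, the bags containing it form a connected subtree. Here vertex a appears in no bag, so the decomposition is invalid.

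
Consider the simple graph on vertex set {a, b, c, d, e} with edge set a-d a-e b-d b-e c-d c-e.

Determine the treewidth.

2

A width-2 tree decomposition is:
Bags: B1 = {c, d, e}  B2 = {a, d, e}  B3 = {b, d, e}
Tree: B1–B2, B2–B3
Every bag has size at most 3, so the width is 3 − 1 = 2 and tw(G) ≤ 2. The edges e–c–d–a–e form a cycle, so G is not a tree and its treewidth is at least 2. Combining the bounds, tw(G) = 2.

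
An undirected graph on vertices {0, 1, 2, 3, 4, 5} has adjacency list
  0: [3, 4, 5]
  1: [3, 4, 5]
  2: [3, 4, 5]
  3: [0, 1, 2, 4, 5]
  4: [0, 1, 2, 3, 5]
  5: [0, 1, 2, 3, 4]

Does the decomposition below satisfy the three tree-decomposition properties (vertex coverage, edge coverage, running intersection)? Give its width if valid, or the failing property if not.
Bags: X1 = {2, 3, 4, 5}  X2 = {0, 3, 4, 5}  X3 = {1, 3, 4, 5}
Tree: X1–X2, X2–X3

Vertex coverage: the bags together contain {0, 1, 2, 3, 4, 5}, the full vertex set. Edge coverage: each edge of G has both endpoints in at least one bag. Running intersection: for every vertex, the bags containing it form a connected subtree. All three properties hold, so this is a valid tree decomposition of width max|bag| − 1 = 3, and hence tw(G) ≤ 3.

Yes; width 3.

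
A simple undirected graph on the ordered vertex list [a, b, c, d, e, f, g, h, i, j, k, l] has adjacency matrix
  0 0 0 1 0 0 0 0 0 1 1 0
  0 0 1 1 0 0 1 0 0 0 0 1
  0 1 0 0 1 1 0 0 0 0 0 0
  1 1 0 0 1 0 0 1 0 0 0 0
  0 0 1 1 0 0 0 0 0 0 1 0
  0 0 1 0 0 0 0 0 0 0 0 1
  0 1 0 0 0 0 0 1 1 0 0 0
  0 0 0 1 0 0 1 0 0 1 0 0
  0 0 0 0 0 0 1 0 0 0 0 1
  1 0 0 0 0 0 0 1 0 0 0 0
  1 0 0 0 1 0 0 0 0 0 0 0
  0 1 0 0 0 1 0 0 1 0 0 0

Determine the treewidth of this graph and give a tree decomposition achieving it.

Every bag has size at most 4, so the width is 4 − 1 = 3 and tw(G) ≤ 3. For the lower bound: the 4 vertex sets {a,j,k}, {h}, {d}, {b,c,e,g} are disjoint, each induces a connected subgraph, and every pair is joined by at least one edge of G. Contracting each set to a single vertex therefore yields K_{4} as a minor, and since treewidth is minor-monotone, tw(G) ≥ tw(K_{4}) = 3. Therefore the treewidth is 3.

Treewidth 3.
One optimal decomposition is:
Bags: B1 = {a, h, j, k}  B2 = {a, d, h, k}  B3 = {d, e, h, k}  B4 = {d, e, g, h}  B5 = {b, d, e, g}  B6 = {b, c, e, g}  B7 = {b, c, g, i}  B8 = {b, c, i, l}  B9 = {c, f, i, l}
Tree: B1–B2, B2–B3, B3–B4, B4–B5, B5–B6, B6–B7, B7–B8, B8–B9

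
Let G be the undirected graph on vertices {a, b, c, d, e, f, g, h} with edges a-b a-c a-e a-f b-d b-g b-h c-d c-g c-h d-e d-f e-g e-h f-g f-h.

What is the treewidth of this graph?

A width-4 tree decomposition is:
Bags: B1 = {a, c, d, g, h}  B2 = {a, d, f, g, h}  B3 = {a, d, e, g, h}  B4 = {a, b, d, g, h}
Tree: B1–B2, B2–B3, B3–B4
Each bag holds 5 vertices, so the decomposition has width 4, which upper-bounds the treewidth. For the lower bound: the 5 vertex sets {a,c}, {d,f}, {e,h}, {g}, {b} are disjoint, each induces a connected subgraph, and every pair is joined by at least one edge of G. Contracting each set to a single vertex therefore yields K_{5} as a minor, and since treewidth is minor-monotone, tw(G) ≥ tw(K_{5}) = 4. The upper and lower bounds meet at 4, so that is the treewidth.

4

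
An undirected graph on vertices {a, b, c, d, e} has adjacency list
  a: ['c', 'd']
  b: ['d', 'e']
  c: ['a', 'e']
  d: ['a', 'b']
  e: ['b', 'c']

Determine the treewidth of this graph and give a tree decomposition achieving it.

Treewidth 2.
One optimal decomposition is:
Bags: B1 = {a, c, d}  B2 = {b, c, d}  B3 = {b, c, e}
Tree: B1–B2, B2–B3

The largest bag has 3 vertices, giving width 2; this decomposition certifies tw(G) ≤ 2. The edges c–a–d–b–e–c form a cycle, so G is not a tree and its treewidth is at least 2. Combining the bounds, tw(G) = 2.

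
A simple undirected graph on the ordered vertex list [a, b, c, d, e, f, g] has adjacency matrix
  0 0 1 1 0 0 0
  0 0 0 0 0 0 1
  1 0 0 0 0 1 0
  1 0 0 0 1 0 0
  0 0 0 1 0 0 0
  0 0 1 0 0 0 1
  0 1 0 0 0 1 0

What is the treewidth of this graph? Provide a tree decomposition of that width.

Treewidth 1.
One optimal decomposition is:
Bags: B1 = {b, g}  B2 = {f, g}  B3 = {c, f}  B4 = {a, c}  B5 = {a, d}  B6 = {d, e}
Tree: B1–B2, B2–B3, B3–B4, B4–B5, B5–B6

The largest bag has 2 vertices, giving width 1; this decomposition certifies tw(G) ≤ 1. G has an edge, so its treewidth is at least 1. The upper and lower bounds meet at 1, so that is the treewidth.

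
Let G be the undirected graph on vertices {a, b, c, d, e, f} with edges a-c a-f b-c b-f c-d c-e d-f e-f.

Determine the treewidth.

A width-2 tree decomposition is:
Bags: B1 = {c, d, f}  B2 = {c, e, f}  B3 = {b, c, f}  B4 = {a, c, f}
Tree: B1–B2, B2–B3, B3–B4
Each bag holds 3 vertices, so the decomposition has width 2, which upper-bounds the treewidth. The edges d–c–e–f–d form a cycle, so G is not a tree and its treewidth is at least 2. Combining the bounds, tw(G) = 2.

2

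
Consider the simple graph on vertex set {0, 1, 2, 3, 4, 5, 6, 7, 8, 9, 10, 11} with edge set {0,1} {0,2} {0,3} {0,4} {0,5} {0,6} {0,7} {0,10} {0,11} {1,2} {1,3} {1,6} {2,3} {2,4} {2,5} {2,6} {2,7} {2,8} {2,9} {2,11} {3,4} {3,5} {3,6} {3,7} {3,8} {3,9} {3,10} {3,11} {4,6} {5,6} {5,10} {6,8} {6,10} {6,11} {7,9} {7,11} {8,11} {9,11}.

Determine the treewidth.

A width-4 tree decomposition is:
Bags: B1 = {0, 2, 3, 5, 6}  B2 = {0, 2, 3, 6, 11}  B3 = {0, 2, 3, 7, 11}  B4 = {0, 3, 5, 6, 10}  B5 = {0, 1, 2, 3, 6}  B6 = {2, 3, 6, 8, 11}  B7 = {0, 2, 3, 4, 6}  B8 = {2, 3, 7, 9, 11}
Tree: B1–B2, B2–B3, B1–B4, B1–B5, B2–B6, B2–B7, B3–B8
Each bag holds 5 vertices, so the decomposition has width 4, which upper-bounds the treewidth. For the lower bound, the 5 vertices {0, 1, 2, 3, 6} are pairwise adjacent, and any tree decomposition puts a clique entirely inside one bag — forcing width ≥ 4. Therefore the treewidth is 4.

4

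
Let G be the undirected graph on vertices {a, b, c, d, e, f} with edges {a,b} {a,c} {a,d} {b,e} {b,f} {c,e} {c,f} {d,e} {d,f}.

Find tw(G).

A width-3 tree decomposition is:
Bags: B1 = {b, c, d, e}  B2 = {b, c, d, f}  B3 = {a, b, c, d}
Tree: B1–B2, B2–B3
Each bag holds 4 vertices, so the decomposition has width 3, which upper-bounds the treewidth. For the lower bound: the 4 vertex sets {d,e}, {c,f}, {b}, {a} are disjoint, each induces a connected subgraph, and every pair is joined by at least one edge of G. Contracting each set to a single vertex therefore yields K_{4} as a minor, and since treewidth is minor-monotone, tw(G) ≥ tw(K_{4}) = 3. Combining the bounds, tw(G) = 3.

3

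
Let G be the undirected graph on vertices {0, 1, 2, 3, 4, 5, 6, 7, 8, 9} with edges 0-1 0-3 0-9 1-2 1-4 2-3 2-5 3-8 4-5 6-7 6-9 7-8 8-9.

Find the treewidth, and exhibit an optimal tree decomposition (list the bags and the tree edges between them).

Each bag holds 3 vertices, so the decomposition has width 2, which upper-bounds the treewidth. The edges 6–7–8–9–6 form a cycle, so G is not a tree and its treewidth is at least 2. The upper and lower bounds meet at 2, so that is the treewidth.

Treewidth 2.
One such decomposition:
Bags: B1 = {6, 7, 9}  B2 = {7, 8, 9}  B3 = {0, 8, 9}  B4 = {0, 3, 8}  B5 = {0, 1, 3}  B6 = {1, 2, 3}  B7 = {1, 2, 4}  B8 = {2, 4, 5}
Tree: B1–B2, B2–B3, B3–B4, B4–B5, B5–B6, B6–B7, B7–B8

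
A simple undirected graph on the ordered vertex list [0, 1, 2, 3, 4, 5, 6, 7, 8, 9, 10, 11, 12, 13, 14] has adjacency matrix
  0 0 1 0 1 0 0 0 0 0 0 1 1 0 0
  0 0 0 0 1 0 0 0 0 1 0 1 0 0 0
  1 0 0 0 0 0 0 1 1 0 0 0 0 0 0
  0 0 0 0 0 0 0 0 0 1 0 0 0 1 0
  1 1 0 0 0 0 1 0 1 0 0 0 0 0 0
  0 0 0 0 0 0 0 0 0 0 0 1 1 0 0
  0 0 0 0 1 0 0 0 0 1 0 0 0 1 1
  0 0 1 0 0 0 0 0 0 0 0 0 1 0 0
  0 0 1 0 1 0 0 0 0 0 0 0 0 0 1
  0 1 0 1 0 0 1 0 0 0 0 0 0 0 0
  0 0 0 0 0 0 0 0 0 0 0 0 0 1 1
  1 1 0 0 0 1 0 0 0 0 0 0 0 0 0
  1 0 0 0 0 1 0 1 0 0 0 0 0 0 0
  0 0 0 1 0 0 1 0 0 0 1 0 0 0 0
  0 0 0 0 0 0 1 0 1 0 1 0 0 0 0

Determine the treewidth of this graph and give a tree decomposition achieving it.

Each bag holds 4 vertices, so the decomposition has width 3, which upper-bounds the treewidth. For the lower bound: the 4 vertex sets {5,7,12}, {2}, {0}, {1,4,8,11} are disjoint, each induces a connected subgraph, and every pair is joined by at least one edge of G. Contracting each set to a single vertex therefore yields K_{4} as a minor, and since treewidth is minor-monotone, tw(G) ≥ tw(K_{4}) = 3. Therefore the treewidth is 3.

Treewidth 3.
Bags: B1 = {2, 5, 7, 12}  B2 = {0, 2, 5, 12}  B3 = {0, 2, 5, 11}  B4 = {0, 2, 8, 11}  B5 = {0, 4, 8, 11}  B6 = {1, 4, 8, 11}  B7 = {1, 4, 8, 14}  B8 = {1, 4, 6, 14}  B9 = {1, 6, 9, 14}  B10 = {6, 9, 10, 14}  B11 = {6, 9, 10, 13}  B12 = {3, 9, 10, 13}
Tree: B1–B2, B2–B3, B3–B4, B4–B5, B5–B6, B6–B7, B7–B8, B8–B9, B9–B10, B10–B11, B11–B12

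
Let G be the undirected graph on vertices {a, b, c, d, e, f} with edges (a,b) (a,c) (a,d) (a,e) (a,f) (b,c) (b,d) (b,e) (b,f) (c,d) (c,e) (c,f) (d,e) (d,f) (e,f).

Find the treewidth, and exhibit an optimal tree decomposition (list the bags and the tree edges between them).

Treewidth 5.
One optimal decomposition is:
Bags: B1 = {a, b, c, d, e, f}
Tree: (single bag)

A single bag containing all 6 vertices is trivially a valid decomposition of width 5. Conversely, {a, b, c, d, e, f} is a clique of size 6, and the vertices of any clique must share a bag in every tree decomposition; so some bag has ≥ 6 vertices and tw(G) ≥ 5. The upper and lower bounds meet at 5, so that is the treewidth.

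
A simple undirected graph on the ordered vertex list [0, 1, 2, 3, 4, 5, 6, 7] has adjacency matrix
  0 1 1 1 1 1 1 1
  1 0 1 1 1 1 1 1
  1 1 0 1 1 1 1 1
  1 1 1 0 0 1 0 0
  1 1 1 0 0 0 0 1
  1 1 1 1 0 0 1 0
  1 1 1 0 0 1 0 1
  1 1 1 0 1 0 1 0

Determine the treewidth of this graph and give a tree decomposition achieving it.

Treewidth 4.
One optimal decomposition is:
Bags: B1 = {0, 1, 2, 5, 6}  B2 = {0, 1, 2, 6, 7}  B3 = {0, 1, 2, 4, 7}  B4 = {0, 1, 2, 3, 5}
Tree: B1–B2, B2–B3, B1–B4

Every bag has size at most 5, so the width is 5 − 1 = 4 and tw(G) ≤ 4. For the lower bound, the 5 vertices {0, 1, 2, 4, 7} are pairwise adjacent, and any tree decomposition puts a clique entirely inside one bag — forcing width ≥ 4. Combining the bounds, tw(G) = 4.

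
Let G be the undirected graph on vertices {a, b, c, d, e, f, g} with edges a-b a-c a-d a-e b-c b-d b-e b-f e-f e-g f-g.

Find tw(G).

A width-2 tree decomposition is:
Bags: B1 = {e, f, g}  B2 = {b, e, f}  B3 = {a, b, e}  B4 = {a, b, c}  B5 = {a, b, d}
Tree: B1–B2, B2–B3, B3–B4, B3–B5
Every bag has size at most 3, so the width is 3 − 1 = 2 and tw(G) ≤ 2. For the lower bound, the 3 vertices {e, f, g} are pairwise adjacent, and any tree decomposition puts a clique entirely inside one bag — forcing width ≥ 2. The upper and lower bounds meet at 2, so that is the treewidth.

2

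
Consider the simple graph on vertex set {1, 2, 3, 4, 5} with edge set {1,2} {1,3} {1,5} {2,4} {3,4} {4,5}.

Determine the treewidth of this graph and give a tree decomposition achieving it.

Treewidth 2.
Bags: B1 = {1, 3, 4}  B2 = {1, 4, 5}  B3 = {1, 2, 4}
Tree: B1–B2, B2–B3

Every bag has size at most 3, so the width is 3 − 1 = 2 and tw(G) ≤ 2. The edges 3–4–5–1–3 form a cycle, so G is not a tree and its treewidth is at least 2. Combining the bounds, tw(G) = 2.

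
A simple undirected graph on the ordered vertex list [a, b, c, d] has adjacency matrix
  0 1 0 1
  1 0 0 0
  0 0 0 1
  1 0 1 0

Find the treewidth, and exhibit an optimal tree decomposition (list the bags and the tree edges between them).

Every bag has size at most 2, so the width is 2 − 1 = 1 and tw(G) ≤ 1. Any graph with an edge has treewidth ≥ 1, and G has the edge b–a. Hence tw(G) = 1 exactly.

Treewidth 1.
One optimal decomposition is:
Bags: B1 = {a, b}  B2 = {a, d}  B3 = {c, d}
Tree: B1–B2, B2–B3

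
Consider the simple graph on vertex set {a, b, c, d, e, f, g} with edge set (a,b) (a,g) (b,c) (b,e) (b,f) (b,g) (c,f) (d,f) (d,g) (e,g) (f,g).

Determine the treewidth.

2

A width-2 tree decomposition is:
Bags: B1 = {b, f, g}  B2 = {a, b, g}  B3 = {d, f, g}  B4 = {b, c, f}  B5 = {b, e, g}
Tree: B1–B2, B1–B3, B1–B4, B1–B5
Each bag holds 3 vertices, so the decomposition has width 2, which upper-bounds the treewidth. On the other hand G contains the 3-clique {d, f, g}. A clique must lie in a single bag of any decomposition, so no decomposition can have width below 2. Combining the bounds, tw(G) = 2.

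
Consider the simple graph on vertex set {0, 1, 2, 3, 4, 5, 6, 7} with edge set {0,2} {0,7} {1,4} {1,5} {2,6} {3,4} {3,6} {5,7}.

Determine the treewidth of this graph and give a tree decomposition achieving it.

Every bag has size at most 3, so the width is 3 − 1 = 2 and tw(G) ≤ 2. The edges 6–2–0–7–5–1–4–3–6 form a cycle, so G is not a tree and its treewidth is at least 2. Hence tw(G) = 2 exactly.

Treewidth 2.
Bags: B1 = {0, 2, 6}  B2 = {0, 6, 7}  B3 = {5, 6, 7}  B4 = {1, 5, 6}  B5 = {1, 4, 6}  B6 = {3, 4, 6}
Tree: B1–B2, B2–B3, B3–B4, B4–B5, B5–B6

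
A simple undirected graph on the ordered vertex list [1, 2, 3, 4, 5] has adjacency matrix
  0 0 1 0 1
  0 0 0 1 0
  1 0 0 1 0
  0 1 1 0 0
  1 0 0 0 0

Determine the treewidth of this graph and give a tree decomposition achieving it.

Every bag has size at most 2, so the width is 2 − 1 = 1 and tw(G) ≤ 1. G has an edge, so its treewidth is at least 1. Combining the bounds, tw(G) = 1.

Treewidth 1.
Bags: B1 = {2, 4}  B2 = {3, 4}  B3 = {1, 3}  B4 = {1, 5}
Tree: B1–B2, B2–B3, B3–B4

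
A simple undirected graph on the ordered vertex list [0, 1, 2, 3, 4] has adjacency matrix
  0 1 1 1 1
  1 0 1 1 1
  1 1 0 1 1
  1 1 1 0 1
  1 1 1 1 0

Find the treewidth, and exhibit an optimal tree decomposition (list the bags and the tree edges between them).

With just one bag of size 5, the width is 5 − 1 = 4, so tw(G) ≤ 4. Conversely, {0, 1, 2, 3, 4} is a clique of size 5, and the vertices of any clique must share a bag in every tree decomposition; so some bag has ≥ 5 vertices and tw(G) ≥ 4. Hence tw(G) = 4 exactly.

Treewidth 4.
One optimal decomposition is:
Bags: B1 = {0, 1, 2, 3, 4}
Tree: (single bag)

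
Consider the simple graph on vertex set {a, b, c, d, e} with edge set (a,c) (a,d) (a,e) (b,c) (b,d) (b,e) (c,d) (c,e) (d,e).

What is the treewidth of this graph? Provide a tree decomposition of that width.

Each bag holds 4 vertices, so the decomposition has width 3, which upper-bounds the treewidth. For the lower bound, the 4 vertices {a, c, d, e} are pairwise adjacent, and any tree decomposition puts a clique entirely inside one bag — forcing width ≥ 3. Therefore the treewidth is 3.

Treewidth 3.
One optimal decomposition is:
Bags: B1 = {b, c, d, e}  B2 = {a, c, d, e}
Tree: B1–B2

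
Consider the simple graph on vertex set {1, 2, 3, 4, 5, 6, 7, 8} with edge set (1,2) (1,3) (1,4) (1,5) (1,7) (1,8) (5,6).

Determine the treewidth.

1

A width-1 tree decomposition is:
Bags: B1 = {1, 5}  B2 = {5, 6}  B3 = {1, 7}  B4 = {1, 3}  B5 = {1, 8}  B6 = {1, 4}  B7 = {1, 2}
Tree: B1–B2, B1–B3, B3–B4, B4–B5, B5–B6, B3–B7
Every bag has size at most 2, so the width is 2 − 1 = 1 and tw(G) ≤ 1. Any graph with an edge has treewidth ≥ 1, and G has the edge 1–5. Combining the bounds, tw(G) = 1.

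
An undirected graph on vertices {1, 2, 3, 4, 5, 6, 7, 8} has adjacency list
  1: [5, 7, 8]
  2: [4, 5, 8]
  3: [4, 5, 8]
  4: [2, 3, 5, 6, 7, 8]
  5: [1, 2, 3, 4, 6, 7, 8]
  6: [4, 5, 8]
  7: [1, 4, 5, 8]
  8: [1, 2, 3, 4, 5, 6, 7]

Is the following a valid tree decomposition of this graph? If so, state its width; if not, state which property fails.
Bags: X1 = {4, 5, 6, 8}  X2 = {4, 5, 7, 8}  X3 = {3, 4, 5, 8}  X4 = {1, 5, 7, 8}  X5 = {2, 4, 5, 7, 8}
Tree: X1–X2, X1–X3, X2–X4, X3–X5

No — bags containing vertex 7 are not connected in the tree.

A tree decomposition must satisfy three properties: every vertex lies in some bag; for every edge, both endpoints lie together in some bag; and for every vertex, the bags containing it form a connected subtree. Here bags containing vertex 7 are not connected in the tree, so the decomposition is invalid.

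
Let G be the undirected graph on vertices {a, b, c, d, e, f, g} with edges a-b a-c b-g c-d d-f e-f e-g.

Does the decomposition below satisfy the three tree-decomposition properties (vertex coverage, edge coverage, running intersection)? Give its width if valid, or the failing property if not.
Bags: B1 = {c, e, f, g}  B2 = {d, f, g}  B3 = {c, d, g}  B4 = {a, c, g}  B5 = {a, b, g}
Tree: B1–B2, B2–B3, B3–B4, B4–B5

No — bags containing vertex c are not connected in the tree.

A tree decomposition must satisfy three properties: every vertex lies in some bag; for every edge, both endpoints lie together in some bag; and for every vertex, the bags containing it form a connected subtree. Here bags containing vertex c are not connected in the tree, so the decomposition is invalid.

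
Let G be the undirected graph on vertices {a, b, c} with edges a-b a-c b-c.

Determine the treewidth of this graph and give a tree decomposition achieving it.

A single bag containing all 3 vertices is trivially a valid decomposition of width 2. For the lower bound, the 3 vertices {a, b, c} are pairwise adjacent, and any tree decomposition puts a clique entirely inside one bag — forcing width ≥ 2. Combining the bounds, tw(G) = 2.

Treewidth 2.
One such decomposition:
Bags: B1 = {a, b, c}
Tree: (single bag)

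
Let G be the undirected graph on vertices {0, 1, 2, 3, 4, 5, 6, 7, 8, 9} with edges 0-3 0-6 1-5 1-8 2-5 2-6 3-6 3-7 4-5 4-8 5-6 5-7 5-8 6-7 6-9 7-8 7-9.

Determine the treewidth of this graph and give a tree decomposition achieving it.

Treewidth 2.
One optimal decomposition is:
Bags: B1 = {5, 7, 8}  B2 = {5, 6, 7}  B3 = {6, 7, 9}  B4 = {3, 6, 7}  B5 = {2, 5, 6}  B6 = {0, 3, 6}  B7 = {4, 5, 8}  B8 = {1, 5, 8}
Tree: B1–B2, B2–B3, B3–B4, B2–B5, B4–B6, B1–B7, B7–B8

The largest bag has 3 vertices, giving width 2; this decomposition certifies tw(G) ≤ 2. On the other hand G contains the 3-clique {0, 3, 6}. A clique must lie in a single bag of any decomposition, so no decomposition can have width below 2. The upper and lower bounds meet at 2, so that is the treewidth.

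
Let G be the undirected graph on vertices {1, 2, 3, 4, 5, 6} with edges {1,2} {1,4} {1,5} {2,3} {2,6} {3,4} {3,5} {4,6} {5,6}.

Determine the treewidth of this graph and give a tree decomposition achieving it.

Every bag has size at most 4, so the width is 4 − 1 = 3 and tw(G) ≤ 3. For the lower bound: the 4 vertex sets {1,5}, {3,4}, {6}, {2} are disjoint, each induces a connected subgraph, and every pair is joined by at least one edge of G. Contracting each set to a single vertex therefore yields K_{4} as a minor, and since treewidth is minor-monotone, tw(G) ≥ tw(K_{4}) = 3. Hence tw(G) = 3 exactly.

Treewidth 3.
One such decomposition:
Bags: B1 = {1, 3, 5, 6}  B2 = {1, 3, 4, 6}  B3 = {1, 2, 3, 6}
Tree: B1–B2, B2–B3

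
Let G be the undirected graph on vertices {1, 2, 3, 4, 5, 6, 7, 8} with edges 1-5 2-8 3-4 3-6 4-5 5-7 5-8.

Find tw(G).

A width-1 tree decomposition is:
Bags: B1 = {5, 8}  B2 = {4, 5}  B3 = {2, 8}  B4 = {3, 4}  B5 = {1, 5}  B6 = {5, 7}  B7 = {3, 6}
Tree: B1–B2, B1–B3, B2–B4, B2–B5, B2–B6, B4–B7
Every bag has size at most 2, so the width is 2 − 1 = 1 and tw(G) ≤ 1. Any graph with an edge has treewidth ≥ 1, and G has the edge 5–8. Combining the bounds, tw(G) = 1.

1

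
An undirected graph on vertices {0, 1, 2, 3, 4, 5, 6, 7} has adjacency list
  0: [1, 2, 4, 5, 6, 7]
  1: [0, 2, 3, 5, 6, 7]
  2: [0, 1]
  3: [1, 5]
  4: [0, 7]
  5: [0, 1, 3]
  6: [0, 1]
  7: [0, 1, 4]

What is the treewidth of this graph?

2

A width-2 tree decomposition is:
Bags: B1 = {0, 1, 7}  B2 = {0, 1, 5}  B3 = {1, 3, 5}  B4 = {0, 1, 2}  B5 = {0, 4, 7}  B6 = {0, 1, 6}
Tree: B1–B2, B2–B3, B1–B4, B1–B5, B1–B6
The largest bag has 3 vertices, giving width 2; this decomposition certifies tw(G) ≤ 2. For the lower bound, the 3 vertices {0, 1, 2} are pairwise adjacent, and any tree decomposition puts a clique entirely inside one bag — forcing width ≥ 2. The upper and lower bounds meet at 2, so that is the treewidth.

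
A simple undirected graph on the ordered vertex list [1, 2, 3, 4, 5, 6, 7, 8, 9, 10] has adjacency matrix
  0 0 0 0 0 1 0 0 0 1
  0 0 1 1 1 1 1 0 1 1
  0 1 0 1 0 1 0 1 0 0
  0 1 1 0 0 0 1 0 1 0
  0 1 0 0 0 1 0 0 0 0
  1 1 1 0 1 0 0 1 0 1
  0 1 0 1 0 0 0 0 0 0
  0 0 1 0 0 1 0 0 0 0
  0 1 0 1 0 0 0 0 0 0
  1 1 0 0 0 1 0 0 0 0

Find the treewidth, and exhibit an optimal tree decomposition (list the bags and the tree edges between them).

Every bag has size at most 3, so the width is 3 − 1 = 2 and tw(G) ≤ 2. Conversely, {3, 6, 8} is a clique of size 3, and the vertices of any clique must share a bag in every tree decomposition; so some bag has ≥ 3 vertices and tw(G) ≥ 2. The upper and lower bounds meet at 2, so that is the treewidth.

Treewidth 2.
One optimal decomposition is:
Bags: B1 = {2, 6, 10}  B2 = {2, 3, 6}  B3 = {2, 3, 4}  B4 = {1, 6, 10}  B5 = {2, 4, 7}  B6 = {2, 5, 6}  B7 = {3, 6, 8}  B8 = {2, 4, 9}
Tree: B1–B2, B2–B3, B1–B4, B3–B5, B2–B6, B2–B7, B3–B8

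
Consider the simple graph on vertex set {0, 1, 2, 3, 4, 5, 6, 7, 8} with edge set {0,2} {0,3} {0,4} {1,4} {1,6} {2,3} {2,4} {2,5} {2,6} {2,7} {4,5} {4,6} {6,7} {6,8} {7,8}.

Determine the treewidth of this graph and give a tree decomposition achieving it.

Treewidth 2.
One optimal decomposition is:
Bags: B1 = {2, 6, 7}  B2 = {6, 7, 8}  B3 = {2, 4, 6}  B4 = {0, 2, 4}  B5 = {0, 2, 3}  B6 = {2, 4, 5}  B7 = {1, 4, 6}
Tree: B1–B2, B1–B3, B3–B4, B4–B5, B3–B6, B3–B7

The largest bag has 3 vertices, giving width 2; this decomposition certifies tw(G) ≤ 2. On the other hand G contains the 3-clique {6, 7, 8}. A clique must lie in a single bag of any decomposition, so no decomposition can have width below 2. Therefore the treewidth is 2.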